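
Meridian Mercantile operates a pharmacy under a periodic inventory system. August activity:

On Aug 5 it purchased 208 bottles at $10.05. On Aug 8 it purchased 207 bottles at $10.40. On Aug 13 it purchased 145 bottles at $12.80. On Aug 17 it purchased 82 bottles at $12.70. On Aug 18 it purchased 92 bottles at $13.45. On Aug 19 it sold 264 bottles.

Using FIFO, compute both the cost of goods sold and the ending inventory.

COGS = $2,672.80; ending inventory = $5,705.20

Aug 19, 264 sold [FIFO — oldest first]: 208 @ $10.05 + 56 @ $10.40 = $2,672.80
Ending inventory: 151 @ $10.40 + 145 @ $12.80 + 82 @ $12.70 + 92 @ $13.45 = $5,705.20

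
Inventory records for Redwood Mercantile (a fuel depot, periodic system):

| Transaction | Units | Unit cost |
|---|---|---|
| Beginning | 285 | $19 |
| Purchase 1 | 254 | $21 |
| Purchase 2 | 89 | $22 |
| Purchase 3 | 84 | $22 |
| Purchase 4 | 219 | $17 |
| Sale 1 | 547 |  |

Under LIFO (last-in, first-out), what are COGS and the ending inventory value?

COGS = $10,784; ending inventory = $7,494

Sale 1 (547) [LIFO — newest first]: 219 @ $17 + 84 @ $22 + 89 @ $22 + 155 @ $21 = $10,784
Ending inventory: 285 @ $19 + 99 @ $21 = $7,494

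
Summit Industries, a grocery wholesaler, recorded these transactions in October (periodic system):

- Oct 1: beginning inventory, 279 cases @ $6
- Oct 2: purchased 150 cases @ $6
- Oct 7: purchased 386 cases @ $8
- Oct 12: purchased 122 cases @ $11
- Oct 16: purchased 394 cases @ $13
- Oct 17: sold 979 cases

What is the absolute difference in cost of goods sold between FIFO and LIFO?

$2,464

FIFO COGS: 279 @ $6 + 150 @ $6 + 386 @ $8 + 122 @ $11 + 42 @ $13 = $7,550
LIFO COGS: 394 @ $13 + 122 @ $11 + 386 @ $8 + 77 @ $6 = $10,014
Difference = |$7,550 − $10,014| = $2,464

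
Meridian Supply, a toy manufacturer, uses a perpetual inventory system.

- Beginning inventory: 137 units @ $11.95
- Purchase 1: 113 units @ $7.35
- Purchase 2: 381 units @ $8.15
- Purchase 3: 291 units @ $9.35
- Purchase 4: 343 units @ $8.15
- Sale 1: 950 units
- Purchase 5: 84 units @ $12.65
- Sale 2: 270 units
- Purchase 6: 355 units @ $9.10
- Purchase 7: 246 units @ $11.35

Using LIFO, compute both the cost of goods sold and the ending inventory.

COGS = $10,610.20; ending inventory = $7,564.15

Sale 1 (950) [LIFO — newest first]: 343 @ $8.15 + 291 @ $9.35 + 316 @ $8.15 = $8,091.70
Sale 2 (270) [LIFO — newest first]: 84 @ $12.65 + 65 @ $8.15 + 113 @ $7.35 + 8 @ $11.95 = $2,518.50
Total COGS = $8,091.70 + $2,518.50 = $10,610.20
Ending inventory: 129 @ $11.95 + 355 @ $9.10 + 246 @ $11.35 = $7,564.15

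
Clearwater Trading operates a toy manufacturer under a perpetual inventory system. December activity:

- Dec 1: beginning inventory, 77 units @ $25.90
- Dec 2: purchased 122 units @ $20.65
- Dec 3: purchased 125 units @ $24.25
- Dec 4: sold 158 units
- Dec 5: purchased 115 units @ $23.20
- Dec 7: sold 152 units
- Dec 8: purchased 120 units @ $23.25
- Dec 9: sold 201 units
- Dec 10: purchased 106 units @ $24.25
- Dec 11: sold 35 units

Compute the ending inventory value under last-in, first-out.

Ending inventory = $2,964.95

Dec 4, 158 sold [LIFO — newest first]: 125 @ $24.25 + 33 @ $20.65 = $3,712.70
Dec 7, 152 sold [LIFO — newest first]: 115 @ $23.20 + 37 @ $20.65 = $3,432.05
Dec 9, 201 sold [LIFO — newest first]: 120 @ $23.25 + 52 @ $20.65 + 29 @ $25.90 = $4,614.90
Dec 11, 35 sold [LIFO — newest first]: 35 @ $24.25 = $848.75
Total COGS = $3,712.70 + $3,432.05 + $4,614.90 + $848.75 = $12,608.40
Ending inventory: 48 @ $25.90 + 71 @ $24.25 = $2,964.95
Check: goods available $15,573.35 = COGS $12,608.40 + ending $2,964.95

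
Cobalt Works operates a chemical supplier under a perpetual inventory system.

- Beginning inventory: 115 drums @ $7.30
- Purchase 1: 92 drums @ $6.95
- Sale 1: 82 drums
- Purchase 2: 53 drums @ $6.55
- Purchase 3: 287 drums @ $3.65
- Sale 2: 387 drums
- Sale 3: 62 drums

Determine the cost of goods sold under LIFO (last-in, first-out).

Sale 1 (82) [LIFO — newest first]: 82 @ $6.95 = $569.90
Sale 2 (387) [LIFO — newest first]: 287 @ $3.65 + 53 @ $6.55 + 10 @ $6.95 + 37 @ $7.30 = $1,734.30
Sale 3 (62) [LIFO — newest first]: 62 @ $7.30 = $452.60
Total COGS = $569.90 + $1,734.30 + $452.60 = $2,756.80
Ending inventory: 16 @ $7.30 = $116.80

COGS = $2,756.80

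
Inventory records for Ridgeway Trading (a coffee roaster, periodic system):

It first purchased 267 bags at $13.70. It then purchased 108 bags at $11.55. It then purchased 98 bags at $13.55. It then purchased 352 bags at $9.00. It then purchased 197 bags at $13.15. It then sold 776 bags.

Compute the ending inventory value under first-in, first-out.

Sale 1 (776) [FIFO — oldest first]: 267 @ $13.70 + 108 @ $11.55 + 98 @ $13.55 + 303 @ $9.00 = $8,960.20
Ending inventory: 49 @ $9.00 + 197 @ $13.15 = $3,031.55

Ending inventory = $3,031.55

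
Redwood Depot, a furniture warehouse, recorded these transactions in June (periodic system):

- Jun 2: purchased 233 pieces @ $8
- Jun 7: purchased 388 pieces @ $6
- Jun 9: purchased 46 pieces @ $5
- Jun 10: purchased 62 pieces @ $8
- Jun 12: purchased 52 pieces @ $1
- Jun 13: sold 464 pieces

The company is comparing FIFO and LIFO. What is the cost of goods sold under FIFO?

FIFO COGS: 233 @ $8 + 231 @ $6 = $3,250
LIFO COGS: 52 @ $1 + 62 @ $8 + 46 @ $5 + 304 @ $6 = $2,602

COGS = $3,250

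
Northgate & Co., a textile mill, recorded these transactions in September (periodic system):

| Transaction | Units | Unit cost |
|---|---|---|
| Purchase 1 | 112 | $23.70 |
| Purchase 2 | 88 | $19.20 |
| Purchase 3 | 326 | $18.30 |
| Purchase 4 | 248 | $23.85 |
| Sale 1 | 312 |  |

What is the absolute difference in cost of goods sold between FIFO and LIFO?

FIFO COGS: 112 @ $23.70 + 88 @ $19.20 + 112 @ $18.30 = $6,393.60
LIFO COGS: 248 @ $23.85 + 64 @ $18.30 = $7,086.00
Difference = |$6,393.60 − $7,086.00| = $692.40

$692.40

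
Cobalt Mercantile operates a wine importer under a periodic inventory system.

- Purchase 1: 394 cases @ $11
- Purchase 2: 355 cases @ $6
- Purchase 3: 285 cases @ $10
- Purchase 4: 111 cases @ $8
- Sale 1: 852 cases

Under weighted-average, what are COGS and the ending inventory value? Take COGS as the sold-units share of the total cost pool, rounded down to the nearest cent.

Sale 1, sell 852: 852/1145 × $10,202.00 → $7,591.35
Ending inventory (cost pool remaining) = $2,610.65

COGS = $7,591.35; ending inventory = $2,610.65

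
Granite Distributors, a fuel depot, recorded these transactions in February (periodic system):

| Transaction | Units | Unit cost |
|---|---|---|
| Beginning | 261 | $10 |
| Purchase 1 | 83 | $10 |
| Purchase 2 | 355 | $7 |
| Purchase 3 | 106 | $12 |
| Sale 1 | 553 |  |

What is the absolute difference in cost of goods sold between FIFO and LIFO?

$226

FIFO COGS: 261 @ $10 + 83 @ $10 + 209 @ $7 = $4,903
LIFO COGS: 106 @ $12 + 355 @ $7 + 83 @ $10 + 9 @ $10 = $4,677
Difference = |$4,903 − $4,677| = $226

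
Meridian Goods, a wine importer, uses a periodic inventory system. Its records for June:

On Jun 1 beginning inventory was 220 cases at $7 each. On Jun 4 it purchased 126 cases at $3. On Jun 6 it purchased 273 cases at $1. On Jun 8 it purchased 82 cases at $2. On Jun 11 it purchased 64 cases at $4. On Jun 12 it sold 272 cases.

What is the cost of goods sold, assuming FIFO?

COGS = $1,696

Jun 12, 272 sold [FIFO — oldest first]: 220 @ $7 + 52 @ $3 = $1,696
Ending inventory: 74 @ $3 + 273 @ $1 + 82 @ $2 + 64 @ $4 = $915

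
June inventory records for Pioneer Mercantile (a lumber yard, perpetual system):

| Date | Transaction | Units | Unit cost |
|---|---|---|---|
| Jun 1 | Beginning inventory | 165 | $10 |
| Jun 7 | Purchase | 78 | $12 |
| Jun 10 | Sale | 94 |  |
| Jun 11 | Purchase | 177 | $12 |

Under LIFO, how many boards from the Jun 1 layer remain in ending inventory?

149

Jun 10, 94 sold [LIFO — newest first]: 78 @ $12 + 16 @ $10 = $1,096
Ending inventory: 149 @ $10 + 177 @ $12 = $3,614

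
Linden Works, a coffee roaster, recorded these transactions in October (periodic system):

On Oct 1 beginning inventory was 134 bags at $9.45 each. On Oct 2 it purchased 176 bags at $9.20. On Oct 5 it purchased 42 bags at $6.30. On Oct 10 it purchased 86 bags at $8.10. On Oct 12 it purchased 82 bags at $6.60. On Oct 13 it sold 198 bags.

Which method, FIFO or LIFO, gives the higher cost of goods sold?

FIFO

FIFO COGS: 134 @ $9.45 + 64 @ $9.20 = $1,855.10
LIFO COGS: 82 @ $6.60 + 86 @ $8.10 + 30 @ $6.30 = $1,426.80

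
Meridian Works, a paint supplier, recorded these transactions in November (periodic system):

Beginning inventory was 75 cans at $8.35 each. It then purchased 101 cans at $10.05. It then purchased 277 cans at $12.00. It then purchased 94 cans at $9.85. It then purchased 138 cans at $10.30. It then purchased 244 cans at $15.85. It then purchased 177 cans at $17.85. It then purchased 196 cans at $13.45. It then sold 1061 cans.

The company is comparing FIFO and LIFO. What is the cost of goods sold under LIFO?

FIFO COGS: 75 @ $8.35 + 101 @ $10.05 + 277 @ $12.00 + 94 @ $9.85 + 138 @ $10.30 + 244 @ $15.85 + 132 @ $17.85 = $13,536.20
LIFO COGS: 196 @ $13.45 + 177 @ $17.85 + 244 @ $15.85 + 138 @ $10.30 + 94 @ $9.85 + 212 @ $12.00 = $14,554.35

COGS = $14,554.35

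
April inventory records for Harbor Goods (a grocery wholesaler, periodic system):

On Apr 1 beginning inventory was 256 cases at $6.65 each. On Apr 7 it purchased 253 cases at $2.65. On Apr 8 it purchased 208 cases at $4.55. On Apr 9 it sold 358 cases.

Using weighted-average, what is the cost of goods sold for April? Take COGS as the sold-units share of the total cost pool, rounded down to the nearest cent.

COGS = $1,657.31

Apr 9, sell 358: 358/717 × $3,319.25 → $1,657.31
Ending inventory (cost pool remaining) = $1,661.94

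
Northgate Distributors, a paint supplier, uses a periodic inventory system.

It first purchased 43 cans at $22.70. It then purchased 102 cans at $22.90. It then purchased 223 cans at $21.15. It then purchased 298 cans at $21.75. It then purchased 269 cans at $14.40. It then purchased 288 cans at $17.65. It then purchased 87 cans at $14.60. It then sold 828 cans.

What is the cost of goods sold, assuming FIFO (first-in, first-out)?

COGS = $16,842.65

Sale 1 (828) [FIFO — oldest first]: 43 @ $22.70 + 102 @ $22.90 + 223 @ $21.15 + 298 @ $21.75 + 162 @ $14.40 = $16,842.65
Ending inventory: 107 @ $14.40 + 288 @ $17.65 + 87 @ $14.60 = $7,894.20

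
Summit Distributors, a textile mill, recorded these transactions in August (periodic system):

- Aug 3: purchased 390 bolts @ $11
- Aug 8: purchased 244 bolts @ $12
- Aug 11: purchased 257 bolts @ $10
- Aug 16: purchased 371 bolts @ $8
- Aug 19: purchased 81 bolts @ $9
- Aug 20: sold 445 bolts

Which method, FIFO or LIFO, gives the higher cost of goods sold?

FIFO

FIFO COGS: 390 @ $11 + 55 @ $12 = $4,950
LIFO COGS: 81 @ $9 + 364 @ $8 = $3,641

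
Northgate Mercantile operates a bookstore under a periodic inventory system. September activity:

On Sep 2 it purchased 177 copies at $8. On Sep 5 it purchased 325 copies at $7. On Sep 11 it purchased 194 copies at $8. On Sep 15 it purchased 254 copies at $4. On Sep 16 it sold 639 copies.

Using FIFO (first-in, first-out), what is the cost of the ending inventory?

Ending inventory = $1,472

Sep 16, 639 sold [FIFO — oldest first]: 177 @ $8 + 325 @ $7 + 137 @ $8 = $4,787
Ending inventory: 57 @ $8 + 254 @ $4 = $1,472
Check: goods available $6,259 = COGS $4,787 + ending $1,472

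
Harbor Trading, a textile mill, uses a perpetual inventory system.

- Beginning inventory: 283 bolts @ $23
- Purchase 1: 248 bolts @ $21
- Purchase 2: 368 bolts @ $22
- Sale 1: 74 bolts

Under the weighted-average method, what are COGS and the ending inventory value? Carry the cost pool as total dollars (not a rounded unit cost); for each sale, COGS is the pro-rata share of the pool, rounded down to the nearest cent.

COGS = $1,630.88; ending inventory = $18,182.12

After Beginning: 283 on hand, pool $6,509.00 (≈ $23.0000 each)
After Purchase 1: 531 on hand, pool $11,717.00 (≈ $22.0659 each)
After Purchase 2: 899 on hand, pool $19,813.00 (≈ $22.0389 each)
Sale 1, sell 74: 74/899 × $19,813.00 → $1,630.88
Ending inventory (cost pool remaining) = $18,182.12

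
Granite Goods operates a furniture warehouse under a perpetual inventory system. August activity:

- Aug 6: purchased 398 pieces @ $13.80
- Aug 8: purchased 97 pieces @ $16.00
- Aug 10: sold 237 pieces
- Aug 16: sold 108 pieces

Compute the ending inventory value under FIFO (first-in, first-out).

Ending inventory = $2,283.40

Aug 10, 237 sold [FIFO — oldest first]: 237 @ $13.80 = $3,270.60
Aug 16, 108 sold [FIFO — oldest first]: 108 @ $13.80 = $1,490.40
Total COGS = $3,270.60 + $1,490.40 = $4,761.00
Ending inventory: 53 @ $13.80 + 97 @ $16.00 = $2,283.40
Check: goods available $7,044.40 = COGS $4,761.00 + ending $2,283.40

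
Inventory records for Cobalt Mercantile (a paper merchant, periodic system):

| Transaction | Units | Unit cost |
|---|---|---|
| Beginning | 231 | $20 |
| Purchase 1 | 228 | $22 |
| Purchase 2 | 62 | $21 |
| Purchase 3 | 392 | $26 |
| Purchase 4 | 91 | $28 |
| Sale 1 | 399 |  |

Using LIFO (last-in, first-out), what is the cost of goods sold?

Sale 1 (399) [LIFO — newest first]: 91 @ $28 + 308 @ $26 = $10,556
Ending inventory: 231 @ $20 + 228 @ $22 + 62 @ $21 + 84 @ $26 = $13,122
Check: goods available $23,678 = COGS $10,556 + ending $13,122

COGS = $10,556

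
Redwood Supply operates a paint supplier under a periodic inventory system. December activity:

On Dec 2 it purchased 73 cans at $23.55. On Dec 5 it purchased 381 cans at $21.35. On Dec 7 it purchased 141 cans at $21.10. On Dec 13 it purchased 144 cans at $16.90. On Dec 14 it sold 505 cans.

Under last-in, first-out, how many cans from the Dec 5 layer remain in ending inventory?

Dec 14, 505 sold [LIFO — newest first]: 144 @ $16.90 + 141 @ $21.10 + 220 @ $21.35 = $10,105.70
Ending inventory: 73 @ $23.55 + 161 @ $21.35 = $5,156.50

161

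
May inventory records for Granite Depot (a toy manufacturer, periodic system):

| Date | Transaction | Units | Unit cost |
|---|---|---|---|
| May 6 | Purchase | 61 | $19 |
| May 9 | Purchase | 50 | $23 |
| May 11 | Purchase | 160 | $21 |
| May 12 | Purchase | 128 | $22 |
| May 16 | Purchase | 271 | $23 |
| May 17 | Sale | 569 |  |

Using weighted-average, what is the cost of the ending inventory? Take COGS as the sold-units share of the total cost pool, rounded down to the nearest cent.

May 17, sell 569: 569/670 × $14,718.00 → $12,499.31
Ending inventory (cost pool remaining) = $2,218.69

Ending inventory = $2,218.69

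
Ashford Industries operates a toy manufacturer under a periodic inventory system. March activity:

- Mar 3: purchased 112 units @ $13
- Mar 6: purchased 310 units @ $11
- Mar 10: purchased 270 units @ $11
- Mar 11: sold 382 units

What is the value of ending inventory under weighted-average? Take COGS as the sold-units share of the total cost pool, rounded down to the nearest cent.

Mar 11, sell 382: 382/692 × $7,836.00 → $4,325.65
Ending inventory (cost pool remaining) = $3,510.35
Check: goods available $7,836.00 = COGS $4,325.65 + ending $3,510.35

Ending inventory = $3,510.35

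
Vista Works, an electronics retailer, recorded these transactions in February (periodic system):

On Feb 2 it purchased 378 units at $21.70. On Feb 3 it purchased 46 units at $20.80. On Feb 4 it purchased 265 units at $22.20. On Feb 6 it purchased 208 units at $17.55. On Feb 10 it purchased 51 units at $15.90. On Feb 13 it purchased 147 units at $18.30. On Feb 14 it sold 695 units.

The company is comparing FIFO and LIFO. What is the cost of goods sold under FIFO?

FIFO COGS: 378 @ $21.70 + 46 @ $20.80 + 265 @ $22.20 + 6 @ $17.55 = $15,147.70
LIFO COGS: 147 @ $18.30 + 51 @ $15.90 + 208 @ $17.55 + 265 @ $22.20 + 24 @ $20.80 = $13,533.60

COGS = $15,147.70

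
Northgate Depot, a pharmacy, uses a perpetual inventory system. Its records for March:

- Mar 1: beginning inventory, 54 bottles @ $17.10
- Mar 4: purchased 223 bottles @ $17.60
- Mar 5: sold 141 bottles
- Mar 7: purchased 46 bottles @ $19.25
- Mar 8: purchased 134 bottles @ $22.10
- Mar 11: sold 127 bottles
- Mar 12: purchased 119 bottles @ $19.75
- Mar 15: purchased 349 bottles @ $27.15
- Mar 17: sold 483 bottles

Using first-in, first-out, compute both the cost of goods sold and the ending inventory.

COGS = $15,796.60; ending inventory = $4,724.10

Mar 5, 141 sold [FIFO — oldest first]: 54 @ $17.10 + 87 @ $17.60 = $2,454.60
Mar 11, 127 sold [FIFO — oldest first]: 127 @ $17.60 = $2,235.20
Mar 17, 483 sold [FIFO — oldest first]: 9 @ $17.60 + 46 @ $19.25 + 134 @ $22.10 + 119 @ $19.75 + 175 @ $27.15 = $11,106.80
Total COGS = $2,454.60 + $2,235.20 + $11,106.80 = $15,796.60
Ending inventory: 174 @ $27.15 = $4,724.10
Check: goods available $20,520.70 = COGS $15,796.60 + ending $4,724.10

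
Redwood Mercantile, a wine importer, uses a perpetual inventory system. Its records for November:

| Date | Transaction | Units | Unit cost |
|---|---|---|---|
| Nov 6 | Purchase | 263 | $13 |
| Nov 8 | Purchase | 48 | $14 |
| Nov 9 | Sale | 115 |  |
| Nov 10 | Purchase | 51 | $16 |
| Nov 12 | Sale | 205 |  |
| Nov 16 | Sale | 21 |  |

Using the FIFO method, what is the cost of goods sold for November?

Nov 9, 115 sold [FIFO — oldest first]: 115 @ $13 = $1,495
Nov 12, 205 sold [FIFO — oldest first]: 148 @ $13 + 48 @ $14 + 9 @ $16 = $2,740
Nov 16, 21 sold [FIFO — oldest first]: 21 @ $16 = $336
Total COGS = $1,495 + $2,740 + $336 = $4,571
Ending inventory: 21 @ $16 = $336

COGS = $4,571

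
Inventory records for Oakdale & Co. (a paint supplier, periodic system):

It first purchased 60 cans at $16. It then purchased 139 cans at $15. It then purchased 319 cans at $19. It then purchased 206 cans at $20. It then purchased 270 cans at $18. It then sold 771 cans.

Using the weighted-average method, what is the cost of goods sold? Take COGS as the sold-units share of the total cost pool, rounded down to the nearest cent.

Sale 1, sell 771: 771/994 × $18,086.00 → $14,028.47
Ending inventory (cost pool remaining) = $4,057.53

COGS = $14,028.47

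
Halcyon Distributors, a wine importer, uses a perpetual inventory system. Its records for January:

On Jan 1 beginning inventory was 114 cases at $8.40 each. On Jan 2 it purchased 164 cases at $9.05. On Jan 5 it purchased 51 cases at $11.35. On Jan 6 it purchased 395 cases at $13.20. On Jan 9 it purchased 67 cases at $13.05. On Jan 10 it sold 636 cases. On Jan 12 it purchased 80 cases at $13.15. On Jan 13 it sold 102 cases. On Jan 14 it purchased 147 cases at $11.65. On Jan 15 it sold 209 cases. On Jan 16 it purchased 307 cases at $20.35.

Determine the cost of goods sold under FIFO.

COGS = $11,046.40

Jan 10, 636 sold [FIFO — oldest first]: 114 @ $8.40 + 164 @ $9.05 + 51 @ $11.35 + 307 @ $13.20 = $7,073.05
Jan 13, 102 sold [FIFO — oldest first]: 88 @ $13.20 + 14 @ $13.05 = $1,344.30
Jan 15, 209 sold [FIFO — oldest first]: 53 @ $13.05 + 80 @ $13.15 + 76 @ $11.65 = $2,629.05
Total COGS = $7,073.05 + $1,344.30 + $2,629.05 = $11,046.40
Ending inventory: 71 @ $11.65 + 307 @ $20.35 = $7,074.60
Check: goods available $18,121.00 = COGS $11,046.40 + ending $7,074.60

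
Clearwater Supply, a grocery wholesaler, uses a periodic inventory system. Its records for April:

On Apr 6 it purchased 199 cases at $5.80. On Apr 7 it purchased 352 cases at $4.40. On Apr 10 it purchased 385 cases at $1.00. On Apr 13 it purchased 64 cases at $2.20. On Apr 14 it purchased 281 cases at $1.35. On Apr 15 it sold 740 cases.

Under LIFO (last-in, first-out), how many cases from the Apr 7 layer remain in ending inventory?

342

Apr 15, 740 sold [LIFO — newest first]: 281 @ $1.35 + 64 @ $2.20 + 385 @ $1.00 + 10 @ $4.40 = $949.15
Ending inventory: 199 @ $5.80 + 342 @ $4.40 = $2,659.00
Check: goods available $3,608.15 = COGS $949.15 + ending $2,659.00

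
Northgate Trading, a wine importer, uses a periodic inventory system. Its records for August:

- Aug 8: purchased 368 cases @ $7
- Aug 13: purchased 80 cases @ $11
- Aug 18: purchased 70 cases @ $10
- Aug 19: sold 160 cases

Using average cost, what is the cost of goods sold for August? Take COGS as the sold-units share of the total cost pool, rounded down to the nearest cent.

COGS = $1,283.70

Aug 19, sell 160: 160/518 × $4,156.00 → $1,283.70
Ending inventory (cost pool remaining) = $2,872.30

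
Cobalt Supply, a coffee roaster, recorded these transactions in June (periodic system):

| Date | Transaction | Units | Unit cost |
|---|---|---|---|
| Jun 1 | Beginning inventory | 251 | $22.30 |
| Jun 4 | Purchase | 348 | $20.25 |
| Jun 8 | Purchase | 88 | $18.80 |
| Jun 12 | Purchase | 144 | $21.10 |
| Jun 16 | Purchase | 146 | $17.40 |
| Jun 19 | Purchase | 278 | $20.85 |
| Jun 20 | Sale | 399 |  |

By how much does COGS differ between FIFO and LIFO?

FIFO COGS: 251 @ $22.30 + 148 @ $20.25 = $8,594.30
LIFO COGS: 278 @ $20.85 + 121 @ $17.40 = $7,901.70
Difference = |$8,594.30 − $7,901.70| = $692.60

$692.60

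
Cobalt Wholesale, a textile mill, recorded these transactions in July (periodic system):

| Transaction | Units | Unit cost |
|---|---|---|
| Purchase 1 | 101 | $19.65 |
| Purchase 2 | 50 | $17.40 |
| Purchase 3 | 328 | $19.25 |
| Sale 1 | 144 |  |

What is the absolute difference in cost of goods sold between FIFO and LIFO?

FIFO COGS: 101 @ $19.65 + 43 @ $17.40 = $2,732.85
LIFO COGS: 144 @ $19.25 = $2,772.00
Difference = |$2,732.85 − $2,772.00| = $39.15

$39.15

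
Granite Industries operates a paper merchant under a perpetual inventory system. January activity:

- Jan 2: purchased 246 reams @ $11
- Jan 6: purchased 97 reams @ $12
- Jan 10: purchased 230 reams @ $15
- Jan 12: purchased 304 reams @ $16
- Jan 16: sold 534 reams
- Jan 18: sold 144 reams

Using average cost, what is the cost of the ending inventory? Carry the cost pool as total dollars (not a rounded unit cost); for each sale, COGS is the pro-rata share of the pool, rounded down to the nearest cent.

Ending inventory = $2,764.68

After Jan 2: 246 on hand, pool $2,706.00 (≈ $11.0000 each)
After Jan 6: 343 on hand, pool $3,870.00 (≈ $11.2828 each)
After Jan 10: 573 on hand, pool $7,320.00 (≈ $12.7749 each)
After Jan 12: 877 on hand, pool $12,184.00 (≈ $13.8928 each)
Jan 16, sell 534: 534/877 × $12,184.00 → $7,418.76
Jan 18, sell 144: 144/343 × $4,765.24 → $2,000.56
Total COGS = $7,418.76 + $2,000.56 = $9,419.32
Ending inventory (cost pool remaining) = $2,764.68
Check: goods available $12,184.00 = COGS $9,419.32 + ending $2,764.68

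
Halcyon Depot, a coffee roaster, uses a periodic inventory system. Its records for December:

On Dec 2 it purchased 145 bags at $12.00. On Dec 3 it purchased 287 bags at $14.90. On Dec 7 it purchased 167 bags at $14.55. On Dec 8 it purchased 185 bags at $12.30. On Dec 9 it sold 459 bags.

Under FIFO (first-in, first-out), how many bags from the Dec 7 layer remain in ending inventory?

Dec 9, 459 sold [FIFO — oldest first]: 145 @ $12.00 + 287 @ $14.90 + 27 @ $14.55 = $6,409.15
Ending inventory: 140 @ $14.55 + 185 @ $12.30 = $4,312.50
Check: goods available $10,721.65 = COGS $6,409.15 + ending $4,312.50

140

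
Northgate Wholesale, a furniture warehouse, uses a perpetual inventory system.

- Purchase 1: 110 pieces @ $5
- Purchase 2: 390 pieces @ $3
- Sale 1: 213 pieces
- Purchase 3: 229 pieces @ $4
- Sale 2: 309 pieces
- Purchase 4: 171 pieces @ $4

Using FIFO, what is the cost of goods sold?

Sale 1 (213) [FIFO — oldest first]: 110 @ $5 + 103 @ $3 = $859
Sale 2 (309) [FIFO — oldest first]: 287 @ $3 + 22 @ $4 = $949
Total COGS = $859 + $949 = $1,808
Ending inventory: 207 @ $4 + 171 @ $4 = $1,512

COGS = $1,808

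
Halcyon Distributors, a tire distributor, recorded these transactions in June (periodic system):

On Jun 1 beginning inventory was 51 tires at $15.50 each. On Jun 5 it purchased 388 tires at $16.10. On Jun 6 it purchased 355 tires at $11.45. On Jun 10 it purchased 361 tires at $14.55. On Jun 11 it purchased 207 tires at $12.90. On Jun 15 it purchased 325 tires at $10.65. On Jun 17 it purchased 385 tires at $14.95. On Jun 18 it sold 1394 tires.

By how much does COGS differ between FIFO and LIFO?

$897.65

FIFO COGS: 51 @ $15.50 + 388 @ $16.10 + 355 @ $11.45 + 361 @ $14.55 + 207 @ $12.90 + 32 @ $10.65 = $19,365.70
LIFO COGS: 385 @ $14.95 + 325 @ $10.65 + 207 @ $12.90 + 361 @ $14.55 + 116 @ $11.45 = $18,468.05
Difference = |$19,365.70 − $18,468.05| = $897.65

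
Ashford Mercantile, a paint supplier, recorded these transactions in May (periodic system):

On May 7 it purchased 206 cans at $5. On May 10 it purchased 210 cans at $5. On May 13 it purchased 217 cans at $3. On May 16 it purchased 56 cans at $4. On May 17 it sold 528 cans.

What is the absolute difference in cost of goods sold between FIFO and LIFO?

$266

FIFO COGS: 206 @ $5 + 210 @ $5 + 112 @ $3 = $2,416
LIFO COGS: 56 @ $4 + 217 @ $3 + 210 @ $5 + 45 @ $5 = $2,150
Difference = |$2,416 − $2,150| = $266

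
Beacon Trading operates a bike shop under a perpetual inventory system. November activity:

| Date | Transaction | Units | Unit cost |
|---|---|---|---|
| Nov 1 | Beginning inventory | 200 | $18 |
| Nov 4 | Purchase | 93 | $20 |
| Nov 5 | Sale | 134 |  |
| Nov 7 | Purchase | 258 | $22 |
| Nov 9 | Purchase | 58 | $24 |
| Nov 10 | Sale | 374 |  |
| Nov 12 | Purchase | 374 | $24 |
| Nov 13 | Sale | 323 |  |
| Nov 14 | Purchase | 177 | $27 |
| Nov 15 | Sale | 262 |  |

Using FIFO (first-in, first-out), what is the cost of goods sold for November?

Nov 5, 134 sold [FIFO — oldest first]: 134 @ $18 = $2,412
Nov 10, 374 sold [FIFO — oldest first]: 66 @ $18 + 93 @ $20 + 215 @ $22 = $7,778
Nov 13, 323 sold [FIFO — oldest first]: 43 @ $22 + 58 @ $24 + 222 @ $24 = $7,666
Nov 15, 262 sold [FIFO — oldest first]: 152 @ $24 + 110 @ $27 = $6,618
Total COGS = $2,412 + $7,778 + $7,666 + $6,618 = $24,474
Ending inventory: 67 @ $27 = $1,809
Check: goods available $26,283 = COGS $24,474 + ending $1,809

COGS = $24,474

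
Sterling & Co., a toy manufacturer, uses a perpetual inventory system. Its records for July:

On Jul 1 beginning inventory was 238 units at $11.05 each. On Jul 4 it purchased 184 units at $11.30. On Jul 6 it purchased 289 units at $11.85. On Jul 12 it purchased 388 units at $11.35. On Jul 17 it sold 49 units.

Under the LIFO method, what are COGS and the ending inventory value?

Jul 17, 49 sold [LIFO — newest first]: 49 @ $11.35 = $556.15
Ending inventory: 238 @ $11.05 + 184 @ $11.30 + 289 @ $11.85 + 339 @ $11.35 = $11,981.40

COGS = $556.15; ending inventory = $11,981.40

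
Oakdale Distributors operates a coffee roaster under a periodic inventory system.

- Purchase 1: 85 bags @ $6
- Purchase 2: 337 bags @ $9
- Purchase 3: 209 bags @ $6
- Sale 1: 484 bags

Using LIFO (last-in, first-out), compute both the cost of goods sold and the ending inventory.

Sale 1 (484) [LIFO — newest first]: 209 @ $6 + 275 @ $9 = $3,729
Ending inventory: 85 @ $6 + 62 @ $9 = $1,068
Check: goods available $4,797 = COGS $3,729 + ending $1,068

COGS = $3,729; ending inventory = $1,068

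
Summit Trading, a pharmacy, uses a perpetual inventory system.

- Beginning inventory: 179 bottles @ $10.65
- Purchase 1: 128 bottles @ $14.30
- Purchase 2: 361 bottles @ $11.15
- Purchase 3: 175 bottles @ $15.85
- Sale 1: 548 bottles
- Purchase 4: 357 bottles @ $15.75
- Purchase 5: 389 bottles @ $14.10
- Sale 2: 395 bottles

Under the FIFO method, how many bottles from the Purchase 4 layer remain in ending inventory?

257

Sale 1 (548) [FIFO — oldest first]: 179 @ $10.65 + 128 @ $14.30 + 241 @ $11.15 = $6,423.90
Sale 2 (395) [FIFO — oldest first]: 120 @ $11.15 + 175 @ $15.85 + 100 @ $15.75 = $5,686.75
Total COGS = $6,423.90 + $5,686.75 = $12,110.65
Ending inventory: 257 @ $15.75 + 389 @ $14.10 = $9,532.65
Check: goods available $21,643.30 = COGS $12,110.65 + ending $9,532.65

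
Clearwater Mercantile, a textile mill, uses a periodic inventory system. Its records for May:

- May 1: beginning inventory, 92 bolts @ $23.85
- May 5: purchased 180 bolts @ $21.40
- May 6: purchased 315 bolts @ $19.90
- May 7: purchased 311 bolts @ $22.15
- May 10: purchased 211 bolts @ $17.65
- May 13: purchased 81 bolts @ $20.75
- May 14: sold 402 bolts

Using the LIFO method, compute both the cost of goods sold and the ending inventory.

COGS = $7,841.40; ending inventory = $16,766.85

May 14, 402 sold [LIFO — newest first]: 81 @ $20.75 + 211 @ $17.65 + 110 @ $22.15 = $7,841.40
Ending inventory: 92 @ $23.85 + 180 @ $21.40 + 315 @ $19.90 + 201 @ $22.15 = $16,766.85
Check: goods available $24,608.25 = COGS $7,841.40 + ending $16,766.85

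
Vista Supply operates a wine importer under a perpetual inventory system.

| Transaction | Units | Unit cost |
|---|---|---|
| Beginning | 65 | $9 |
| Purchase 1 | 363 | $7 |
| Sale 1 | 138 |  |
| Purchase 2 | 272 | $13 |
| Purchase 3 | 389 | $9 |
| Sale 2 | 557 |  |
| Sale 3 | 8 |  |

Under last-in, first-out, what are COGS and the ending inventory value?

COGS = $6,755; ending inventory = $3,408

Sale 1 (138) [LIFO — newest first]: 138 @ $7 = $966
Sale 2 (557) [LIFO — newest first]: 389 @ $9 + 168 @ $13 = $5,685
Sale 3 (8) [LIFO — newest first]: 8 @ $13 = $104
Total COGS = $966 + $5,685 + $104 = $6,755
Ending inventory: 65 @ $9 + 225 @ $7 + 96 @ $13 = $3,408
Check: goods available $10,163 = COGS $6,755 + ending $3,408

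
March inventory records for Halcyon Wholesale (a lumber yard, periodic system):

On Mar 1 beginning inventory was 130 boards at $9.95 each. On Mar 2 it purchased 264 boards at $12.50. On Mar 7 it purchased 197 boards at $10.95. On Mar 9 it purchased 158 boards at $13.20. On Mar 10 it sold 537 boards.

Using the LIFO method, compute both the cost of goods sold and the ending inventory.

Mar 10, 537 sold [LIFO — newest first]: 158 @ $13.20 + 197 @ $10.95 + 182 @ $12.50 = $6,517.75
Ending inventory: 130 @ $9.95 + 82 @ $12.50 = $2,318.50

COGS = $6,517.75; ending inventory = $2,318.50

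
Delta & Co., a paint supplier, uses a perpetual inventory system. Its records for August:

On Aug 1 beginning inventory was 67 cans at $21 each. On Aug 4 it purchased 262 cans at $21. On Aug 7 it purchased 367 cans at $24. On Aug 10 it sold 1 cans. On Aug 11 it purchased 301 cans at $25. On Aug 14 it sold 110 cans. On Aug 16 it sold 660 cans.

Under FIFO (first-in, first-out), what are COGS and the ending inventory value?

Aug 10, 1 sold [FIFO — oldest first]: 1 @ $21 = $21
Aug 14, 110 sold [FIFO — oldest first]: 66 @ $21 + 44 @ $21 = $2,310
Aug 16, 660 sold [FIFO — oldest first]: 218 @ $21 + 367 @ $24 + 75 @ $25 = $15,261
Total COGS = $21 + $2,310 + $15,261 = $17,592
Ending inventory: 226 @ $25 = $5,650
Check: goods available $23,242 = COGS $17,592 + ending $5,650

COGS = $17,592; ending inventory = $5,650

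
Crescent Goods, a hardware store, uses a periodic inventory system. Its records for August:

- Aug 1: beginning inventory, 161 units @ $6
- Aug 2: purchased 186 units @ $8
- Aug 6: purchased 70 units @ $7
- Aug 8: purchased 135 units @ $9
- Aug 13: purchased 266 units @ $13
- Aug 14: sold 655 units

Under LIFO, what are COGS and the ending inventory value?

Aug 14, 655 sold [LIFO — newest first]: 266 @ $13 + 135 @ $9 + 70 @ $7 + 184 @ $8 = $6,635
Ending inventory: 161 @ $6 + 2 @ $8 = $982

COGS = $6,635; ending inventory = $982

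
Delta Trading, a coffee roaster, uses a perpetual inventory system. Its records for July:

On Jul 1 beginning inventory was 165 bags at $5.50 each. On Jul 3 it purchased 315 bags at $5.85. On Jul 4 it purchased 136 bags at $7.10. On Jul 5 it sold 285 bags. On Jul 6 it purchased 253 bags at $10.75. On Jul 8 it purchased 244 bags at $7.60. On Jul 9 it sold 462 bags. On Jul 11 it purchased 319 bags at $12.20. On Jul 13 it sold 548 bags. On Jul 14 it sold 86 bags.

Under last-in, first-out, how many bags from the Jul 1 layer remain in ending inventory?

Jul 5, 285 sold [LIFO — newest first]: 136 @ $7.10 + 149 @ $5.85 = $1,837.25
Jul 9, 462 sold [LIFO — newest first]: 244 @ $7.60 + 218 @ $10.75 = $4,197.90
Jul 13, 548 sold [LIFO — newest first]: 319 @ $12.20 + 35 @ $10.75 + 166 @ $5.85 + 28 @ $5.50 = $5,393.15
Jul 14, 86 sold [LIFO — newest first]: 86 @ $5.50 = $473.00
Total COGS = $1,837.25 + $4,197.90 + $5,393.15 + $473.00 = $11,901.30
Ending inventory: 51 @ $5.50 = $280.50
Check: goods available $12,181.80 = COGS $11,901.30 + ending $280.50

51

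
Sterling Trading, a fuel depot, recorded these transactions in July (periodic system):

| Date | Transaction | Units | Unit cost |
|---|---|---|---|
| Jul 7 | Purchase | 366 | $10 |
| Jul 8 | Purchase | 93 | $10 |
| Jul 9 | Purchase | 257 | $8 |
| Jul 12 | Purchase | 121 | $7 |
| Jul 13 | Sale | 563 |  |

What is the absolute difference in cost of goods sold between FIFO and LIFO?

$669

FIFO COGS: 366 @ $10 + 93 @ $10 + 104 @ $8 = $5,422
LIFO COGS: 121 @ $7 + 257 @ $8 + 93 @ $10 + 92 @ $10 = $4,753
Difference = |$5,422 − $4,753| = $669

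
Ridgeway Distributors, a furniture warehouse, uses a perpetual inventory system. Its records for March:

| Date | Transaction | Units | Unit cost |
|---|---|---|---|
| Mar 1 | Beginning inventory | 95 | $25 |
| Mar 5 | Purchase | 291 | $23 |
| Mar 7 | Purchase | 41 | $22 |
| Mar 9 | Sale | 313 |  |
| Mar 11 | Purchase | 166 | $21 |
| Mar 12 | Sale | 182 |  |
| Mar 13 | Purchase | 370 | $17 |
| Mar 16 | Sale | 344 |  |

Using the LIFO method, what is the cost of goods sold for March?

Mar 9, 313 sold [LIFO — newest first]: 41 @ $22 + 272 @ $23 = $7,158
Mar 12, 182 sold [LIFO — newest first]: 166 @ $21 + 16 @ $23 = $3,854
Mar 16, 344 sold [LIFO — newest first]: 344 @ $17 = $5,848
Total COGS = $7,158 + $3,854 + $5,848 = $16,860
Ending inventory: 95 @ $25 + 3 @ $23 + 26 @ $17 = $2,886
Check: goods available $19,746 = COGS $16,860 + ending $2,886

COGS = $16,860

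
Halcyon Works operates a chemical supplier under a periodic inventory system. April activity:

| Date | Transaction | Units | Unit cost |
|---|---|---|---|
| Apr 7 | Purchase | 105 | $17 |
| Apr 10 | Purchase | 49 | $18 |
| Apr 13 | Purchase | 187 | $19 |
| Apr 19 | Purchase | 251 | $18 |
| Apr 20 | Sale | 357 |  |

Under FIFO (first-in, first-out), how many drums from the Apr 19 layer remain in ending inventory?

235

Apr 20, 357 sold [FIFO — oldest first]: 105 @ $17 + 49 @ $18 + 187 @ $19 + 16 @ $18 = $6,508
Ending inventory: 235 @ $18 = $4,230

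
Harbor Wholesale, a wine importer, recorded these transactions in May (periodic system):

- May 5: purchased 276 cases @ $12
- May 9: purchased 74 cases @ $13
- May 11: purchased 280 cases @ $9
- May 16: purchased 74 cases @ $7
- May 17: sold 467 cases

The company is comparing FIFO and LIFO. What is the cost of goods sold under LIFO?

FIFO COGS: 276 @ $12 + 74 @ $13 + 117 @ $9 = $5,327
LIFO COGS: 74 @ $7 + 280 @ $9 + 74 @ $13 + 39 @ $12 = $4,468

COGS = $4,468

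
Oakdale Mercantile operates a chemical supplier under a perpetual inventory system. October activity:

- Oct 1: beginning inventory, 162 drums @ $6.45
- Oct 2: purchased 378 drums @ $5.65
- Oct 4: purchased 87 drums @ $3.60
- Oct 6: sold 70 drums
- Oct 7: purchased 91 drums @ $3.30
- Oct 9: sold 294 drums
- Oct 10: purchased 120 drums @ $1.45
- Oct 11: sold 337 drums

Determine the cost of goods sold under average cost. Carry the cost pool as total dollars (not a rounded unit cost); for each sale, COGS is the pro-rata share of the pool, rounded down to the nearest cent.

After Oct 1: 162 on hand, pool $1,044.90 (≈ $6.4500 each)
After Oct 2: 540 on hand, pool $3,180.60 (≈ $5.8900 each)
After Oct 4: 627 on hand, pool $3,493.80 (≈ $5.5722 each)
Oct 6, sell 70: 70/627 × $3,493.80 → $390.05
After Oct 7: 648 on hand, pool $3,404.05 (≈ $5.2532 each)
Oct 9, sell 294: 294/648 × $3,404.05 → $1,544.43
After Oct 10: 474 on hand, pool $2,033.62 (≈ $4.2903 each)
Oct 11, sell 337: 337/474 × $2,033.62 → $1,445.84
Total COGS = $390.05 + $1,544.43 + $1,445.84 = $3,380.32
Ending inventory (cost pool remaining) = $587.78
Check: goods available $3,968.10 = COGS $3,380.32 + ending $587.78

COGS = $3,380.32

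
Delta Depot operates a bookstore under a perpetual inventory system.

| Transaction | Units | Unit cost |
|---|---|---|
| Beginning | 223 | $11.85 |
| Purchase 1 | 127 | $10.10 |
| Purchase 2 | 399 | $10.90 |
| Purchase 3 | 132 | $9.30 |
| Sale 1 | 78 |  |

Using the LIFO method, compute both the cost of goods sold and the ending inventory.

Sale 1 (78) [LIFO — newest first]: 78 @ $9.30 = $725.40
Ending inventory: 223 @ $11.85 + 127 @ $10.10 + 399 @ $10.90 + 54 @ $9.30 = $8,776.55
Check: goods available $9,501.95 = COGS $725.40 + ending $8,776.55

COGS = $725.40; ending inventory = $8,776.55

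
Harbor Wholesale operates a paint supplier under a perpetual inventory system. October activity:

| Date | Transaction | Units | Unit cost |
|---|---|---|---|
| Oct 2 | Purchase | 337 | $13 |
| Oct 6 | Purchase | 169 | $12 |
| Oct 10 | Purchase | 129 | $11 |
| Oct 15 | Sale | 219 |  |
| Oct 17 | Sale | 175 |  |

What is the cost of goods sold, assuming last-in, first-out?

Oct 15, 219 sold [LIFO — newest first]: 129 @ $11 + 90 @ $12 = $2,499
Oct 17, 175 sold [LIFO — newest first]: 79 @ $12 + 96 @ $13 = $2,196
Total COGS = $2,499 + $2,196 = $4,695
Ending inventory: 241 @ $13 = $3,133
Check: goods available $7,828 = COGS $4,695 + ending $3,133

COGS = $4,695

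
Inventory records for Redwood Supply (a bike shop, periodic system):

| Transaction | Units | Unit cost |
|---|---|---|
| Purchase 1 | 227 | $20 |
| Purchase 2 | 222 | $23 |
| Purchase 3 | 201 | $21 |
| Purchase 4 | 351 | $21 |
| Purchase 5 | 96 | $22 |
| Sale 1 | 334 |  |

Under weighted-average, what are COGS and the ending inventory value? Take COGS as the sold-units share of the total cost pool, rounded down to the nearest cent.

COGS = $7,109.29; ending inventory = $16,240.71

Sale 1, sell 334: 334/1097 × $23,350.00 → $7,109.29
Ending inventory (cost pool remaining) = $16,240.71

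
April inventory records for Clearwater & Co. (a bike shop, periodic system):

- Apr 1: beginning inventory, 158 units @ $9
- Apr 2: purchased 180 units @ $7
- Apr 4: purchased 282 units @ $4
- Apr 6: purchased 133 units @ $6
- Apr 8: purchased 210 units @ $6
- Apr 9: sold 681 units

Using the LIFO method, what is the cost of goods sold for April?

Apr 9, 681 sold [LIFO — newest first]: 210 @ $6 + 133 @ $6 + 282 @ $4 + 56 @ $7 = $3,578
Ending inventory: 158 @ $9 + 124 @ $7 = $2,290
Check: goods available $5,868 = COGS $3,578 + ending $2,290

COGS = $3,578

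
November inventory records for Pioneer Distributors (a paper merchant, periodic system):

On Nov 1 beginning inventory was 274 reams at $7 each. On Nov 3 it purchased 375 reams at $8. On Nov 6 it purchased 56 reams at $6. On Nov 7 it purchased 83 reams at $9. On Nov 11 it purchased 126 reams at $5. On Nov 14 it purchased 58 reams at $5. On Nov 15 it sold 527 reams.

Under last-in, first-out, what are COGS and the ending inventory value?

Nov 15, 527 sold [LIFO — newest first]: 58 @ $5 + 126 @ $5 + 83 @ $9 + 56 @ $6 + 204 @ $8 = $3,635
Ending inventory: 274 @ $7 + 171 @ $8 = $3,286

COGS = $3,635; ending inventory = $3,286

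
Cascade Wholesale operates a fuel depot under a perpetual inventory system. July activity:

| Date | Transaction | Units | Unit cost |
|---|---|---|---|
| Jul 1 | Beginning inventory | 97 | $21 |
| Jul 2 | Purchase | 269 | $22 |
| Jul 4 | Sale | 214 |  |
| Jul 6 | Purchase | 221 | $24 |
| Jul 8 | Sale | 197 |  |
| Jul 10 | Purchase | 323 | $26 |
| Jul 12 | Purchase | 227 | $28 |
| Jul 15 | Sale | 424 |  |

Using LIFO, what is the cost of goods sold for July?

Jul 4, 214 sold [LIFO — newest first]: 214 @ $22 = $4,708
Jul 8, 197 sold [LIFO — newest first]: 197 @ $24 = $4,728
Jul 15, 424 sold [LIFO — newest first]: 227 @ $28 + 197 @ $26 = $11,478
Total COGS = $4,708 + $4,728 + $11,478 = $20,914
Ending inventory: 97 @ $21 + 55 @ $22 + 24 @ $24 + 126 @ $26 = $7,099
Check: goods available $28,013 = COGS $20,914 + ending $7,099

COGS = $20,914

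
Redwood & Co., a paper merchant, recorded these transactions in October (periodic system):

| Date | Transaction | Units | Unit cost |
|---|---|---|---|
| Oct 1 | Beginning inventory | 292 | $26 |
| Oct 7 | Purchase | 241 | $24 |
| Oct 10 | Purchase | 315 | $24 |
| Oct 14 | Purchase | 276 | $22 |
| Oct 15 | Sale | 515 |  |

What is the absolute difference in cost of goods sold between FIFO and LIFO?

FIFO COGS: 292 @ $26 + 223 @ $24 = $12,944
LIFO COGS: 276 @ $22 + 239 @ $24 = $11,808
Difference = |$12,944 − $11,808| = $1,136

$1,136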